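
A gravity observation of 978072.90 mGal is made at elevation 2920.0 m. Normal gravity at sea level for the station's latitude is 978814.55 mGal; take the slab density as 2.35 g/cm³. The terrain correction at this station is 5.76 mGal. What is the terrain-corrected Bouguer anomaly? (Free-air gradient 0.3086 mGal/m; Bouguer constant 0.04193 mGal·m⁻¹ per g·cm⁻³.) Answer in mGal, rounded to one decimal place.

Free-air correction = 0.3086 × 2920.0 = 901.11 mGal
Free-air anomaly = 978072.90 − 978814.55 + (901.11) = 159.46 mGal
Bouguer slab correction = 0.04193 × 2.35 × 2920.0 = 287.72 mGal
Simple Bouguer anomaly = 159.46 − (287.72) = -128.26 mGal
Complete Bouguer anomaly = -128.26 + 5.76 = -122.50 mGal

-122.5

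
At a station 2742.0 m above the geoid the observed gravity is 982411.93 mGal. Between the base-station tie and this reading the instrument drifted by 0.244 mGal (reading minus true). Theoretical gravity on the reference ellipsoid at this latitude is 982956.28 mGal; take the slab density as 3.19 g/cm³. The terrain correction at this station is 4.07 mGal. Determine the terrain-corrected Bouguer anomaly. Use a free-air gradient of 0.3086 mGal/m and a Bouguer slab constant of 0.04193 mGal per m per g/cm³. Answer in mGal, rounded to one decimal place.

Drift-corrected reading = 982411.93 − (0.244) = 982411.686 mGal
Free-air correction = 0.3086 × 2742.0 = 846.18 mGal
Free-air anomaly = 982411.686 − 982956.28 + (846.18) = 301.586 mGal
Bouguer slab correction = 0.04193 × 3.19 × 2742.0 = 366.76 mGal
Simple Bouguer anomaly = 301.586 − (366.76) = -65.174 mGal
Complete Bouguer anomaly = -65.174 + 4.07 = -61.104 mGal

-61.1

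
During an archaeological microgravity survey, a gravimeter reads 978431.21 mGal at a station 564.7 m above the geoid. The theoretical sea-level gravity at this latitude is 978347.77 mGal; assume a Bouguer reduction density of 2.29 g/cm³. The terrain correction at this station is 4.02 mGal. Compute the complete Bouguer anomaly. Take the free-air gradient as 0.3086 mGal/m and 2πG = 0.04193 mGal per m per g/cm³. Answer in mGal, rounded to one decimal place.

Free-air correction = 0.3086 × 564.7 = 174.27 mGal
Free-air anomaly = 978431.21 − 978347.77 + (174.27) = 257.71 mGal
Bouguer slab correction = 0.04193 × 2.29 × 564.7 = 54.22 mGal
Simple Bouguer anomaly = 257.71 − (54.22) = 203.49 mGal
Complete Bouguer anomaly = 203.49 + 4.02 = 207.51 mGal

207.5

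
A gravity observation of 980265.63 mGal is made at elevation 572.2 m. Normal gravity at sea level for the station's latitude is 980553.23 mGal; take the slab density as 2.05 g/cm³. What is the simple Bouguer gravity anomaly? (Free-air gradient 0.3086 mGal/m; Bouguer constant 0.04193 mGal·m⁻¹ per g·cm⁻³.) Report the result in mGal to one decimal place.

-160.2

Free-air correction = 0.3086 × 572.2 = 176.58 mGal
Free-air anomaly = 980265.63 − 980553.23 + (176.58) = -111.02 mGal
Bouguer slab correction = 0.04193 × 2.05 × 572.2 = 49.18 mGal
Simple Bouguer anomaly = -111.02 − (49.18) = -160.20 mGal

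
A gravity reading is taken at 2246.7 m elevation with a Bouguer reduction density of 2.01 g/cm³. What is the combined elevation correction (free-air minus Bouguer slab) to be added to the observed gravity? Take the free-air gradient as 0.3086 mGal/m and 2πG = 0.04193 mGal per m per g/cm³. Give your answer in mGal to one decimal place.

Combined gradient = 0.3086 − 0.04193 × 2.01 = 0.2243207 mGal/m
Combined elevation correction = 0.2243207 × 2246.7 = 504.0 mGal

504.0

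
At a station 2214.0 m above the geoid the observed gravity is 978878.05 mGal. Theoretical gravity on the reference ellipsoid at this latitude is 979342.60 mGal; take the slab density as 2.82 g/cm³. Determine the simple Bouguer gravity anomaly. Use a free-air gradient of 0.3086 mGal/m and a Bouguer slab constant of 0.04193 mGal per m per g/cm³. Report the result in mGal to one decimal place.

Free-air correction = 0.3086 × 2214.0 = 683.24 mGal
Free-air anomaly = 978878.05 − 979342.60 + (683.24) = 218.69 mGal
Bouguer slab correction = 0.04193 × 2.82 × 2214.0 = 261.79 mGal
Simple Bouguer anomaly = 218.69 − (261.79) = -43.10 mGal

-43.1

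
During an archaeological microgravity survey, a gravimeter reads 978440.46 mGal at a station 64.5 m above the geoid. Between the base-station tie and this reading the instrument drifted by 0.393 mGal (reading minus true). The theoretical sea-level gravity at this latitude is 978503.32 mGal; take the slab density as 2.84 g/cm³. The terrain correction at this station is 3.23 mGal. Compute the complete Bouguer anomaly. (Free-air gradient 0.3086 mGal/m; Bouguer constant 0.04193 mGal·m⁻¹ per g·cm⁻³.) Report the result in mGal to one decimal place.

Drift-corrected reading = 978440.46 − (0.393) = 978440.067 mGal
Free-air correction = 0.3086 × 64.5 = 19.90 mGal
Free-air anomaly = 978440.067 − 978503.32 + (19.90) = -43.353 mGal
Bouguer slab correction = 0.04193 × 2.84 × 64.5 = 7.68 mGal
Simple Bouguer anomaly = -43.353 − (7.68) = -51.033 mGal
Complete Bouguer anomaly = -51.033 + 3.23 = -47.803 mGal

-47.8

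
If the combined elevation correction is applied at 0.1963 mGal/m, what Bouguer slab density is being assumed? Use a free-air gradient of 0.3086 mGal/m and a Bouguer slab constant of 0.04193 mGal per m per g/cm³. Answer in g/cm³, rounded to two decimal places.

2.68

0.1963 = 0.3086 − 0.04193 × ρ
ρ = (0.3086 − 0.1963) / 0.04193 = 2.68 g/cm³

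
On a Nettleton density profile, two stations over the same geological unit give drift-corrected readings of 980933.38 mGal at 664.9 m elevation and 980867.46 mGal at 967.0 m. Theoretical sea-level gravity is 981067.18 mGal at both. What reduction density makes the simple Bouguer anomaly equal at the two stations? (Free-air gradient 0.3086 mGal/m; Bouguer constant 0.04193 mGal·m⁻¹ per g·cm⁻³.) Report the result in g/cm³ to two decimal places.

2.16

Δg_obs = 980867.46 − 980933.38 = -65.92 mGal over Δh = 967.0 − 664.9 = 302.1 m
Equal Bouguer anomalies ⇒ Δg_obs + (0.3086 − 0.04193ρ)·Δh = 0
0.3086 − 0.04193ρ = −Δg_obs/Δh = 0.21821
ρ = (0.3086 − 0.21821) / 0.04193 = 2.16 g/cm³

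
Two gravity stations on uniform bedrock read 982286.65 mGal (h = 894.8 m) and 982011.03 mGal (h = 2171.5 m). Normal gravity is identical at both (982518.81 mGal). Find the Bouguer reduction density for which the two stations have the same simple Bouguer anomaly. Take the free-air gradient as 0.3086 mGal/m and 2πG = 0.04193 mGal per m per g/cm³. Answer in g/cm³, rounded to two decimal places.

2.21

Δg_obs = 982011.03 − 982286.65 = -275.62 mGal over Δh = 2171.5 − 894.8 = 1276.7 m
Equal Bouguer anomalies ⇒ Δg_obs + (0.3086 − 0.04193ρ)·Δh = 0
0.3086 − 0.04193ρ = −Δg_obs/Δh = 0.21588
ρ = (0.3086 − 0.21588) / 0.04193 = 2.21 g/cm³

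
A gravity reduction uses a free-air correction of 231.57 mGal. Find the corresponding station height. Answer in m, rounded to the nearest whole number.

h = 231.57 / 0.3086 = 750.39 m

750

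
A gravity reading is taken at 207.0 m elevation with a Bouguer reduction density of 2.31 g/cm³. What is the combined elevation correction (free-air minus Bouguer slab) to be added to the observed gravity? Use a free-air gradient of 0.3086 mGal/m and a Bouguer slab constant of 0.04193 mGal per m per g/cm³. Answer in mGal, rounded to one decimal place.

43.8

Combined gradient = 0.3086 − 0.04193 × 2.31 = 0.2117417 mGal/m
Combined elevation correction = 0.2117417 × 207.0 = 43.8 mGal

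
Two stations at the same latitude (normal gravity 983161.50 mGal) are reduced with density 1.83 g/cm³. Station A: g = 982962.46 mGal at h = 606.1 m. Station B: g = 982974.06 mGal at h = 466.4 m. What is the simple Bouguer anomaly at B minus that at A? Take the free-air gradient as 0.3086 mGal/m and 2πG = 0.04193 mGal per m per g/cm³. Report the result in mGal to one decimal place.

Δg_SB(A) = 982962.46 − 983161.50 + 0.3086×606.1 − 0.04193×1.83×606.1 = -58.50 mGal
Δg_SB(B) = 982974.06 − 983161.50 + 0.3086×466.4 − 0.04193×1.83×466.4 = -79.30 mGal
Difference = -79.30 − (-58.50) = -20.80 mGal

-20.8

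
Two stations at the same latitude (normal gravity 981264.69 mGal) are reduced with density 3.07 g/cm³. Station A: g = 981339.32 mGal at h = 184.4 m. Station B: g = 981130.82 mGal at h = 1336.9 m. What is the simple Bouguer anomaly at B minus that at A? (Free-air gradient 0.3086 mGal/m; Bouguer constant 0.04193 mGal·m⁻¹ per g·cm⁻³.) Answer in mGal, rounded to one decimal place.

Δg_SB(A) = 981339.32 − 981264.69 + 0.3086×184.4 − 0.04193×3.07×184.4 = 107.80 mGal
Δg_SB(B) = 981130.82 − 981264.69 + 0.3086×1336.9 − 0.04193×3.07×1336.9 = 106.60 mGal
Difference = 106.60 − (107.80) = -1.20 mGal

-1.2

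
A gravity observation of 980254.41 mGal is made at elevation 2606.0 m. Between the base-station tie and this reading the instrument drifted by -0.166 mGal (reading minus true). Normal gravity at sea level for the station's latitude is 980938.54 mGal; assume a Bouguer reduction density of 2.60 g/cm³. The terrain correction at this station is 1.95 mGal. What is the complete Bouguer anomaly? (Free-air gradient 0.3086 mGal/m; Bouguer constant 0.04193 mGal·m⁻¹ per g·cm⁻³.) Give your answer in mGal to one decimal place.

-161.9

Drift-corrected reading = 980254.41 − (-0.166) = 980254.576 mGal
Free-air correction = 0.3086 × 2606.0 = 804.21 mGal
Free-air anomaly = 980254.576 − 980938.54 + (804.21) = 120.246 mGal
Bouguer slab correction = 0.04193 × 2.60 × 2606.0 = 284.10 mGal
Simple Bouguer anomaly = 120.246 − (284.10) = -163.854 mGal
Complete Bouguer anomaly = -163.854 + 1.95 = -161.904 mGal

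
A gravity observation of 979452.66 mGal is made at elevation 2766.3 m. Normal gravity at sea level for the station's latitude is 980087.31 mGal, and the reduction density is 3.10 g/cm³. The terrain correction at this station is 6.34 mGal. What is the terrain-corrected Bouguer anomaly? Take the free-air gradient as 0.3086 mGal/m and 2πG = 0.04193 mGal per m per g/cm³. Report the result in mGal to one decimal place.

-134.2

Free-air correction = 0.3086 × 2766.3 = 853.68 mGal
Free-air anomaly = 979452.66 − 980087.31 + (853.68) = 219.03 mGal
Bouguer slab correction = 0.04193 × 3.10 × 2766.3 = 359.57 mGal
Simple Bouguer anomaly = 219.03 − (359.57) = -140.54 mGal
Complete Bouguer anomaly = -140.54 + 6.34 = -134.20 mGal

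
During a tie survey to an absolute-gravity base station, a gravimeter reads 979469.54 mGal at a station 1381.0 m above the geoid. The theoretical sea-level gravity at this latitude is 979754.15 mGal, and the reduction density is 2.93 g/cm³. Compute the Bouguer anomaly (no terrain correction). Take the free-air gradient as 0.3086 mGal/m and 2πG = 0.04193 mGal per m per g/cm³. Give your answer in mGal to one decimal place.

-28.1

Free-air correction = 0.3086 × 1381.0 = 426.18 mGal
Free-air anomaly = 979469.54 − 979754.15 + (426.18) = 141.57 mGal
Bouguer slab correction = 0.04193 × 2.93 × 1381.0 = 169.66 mGal
Simple Bouguer anomaly = 141.57 − (169.66) = -28.09 mGal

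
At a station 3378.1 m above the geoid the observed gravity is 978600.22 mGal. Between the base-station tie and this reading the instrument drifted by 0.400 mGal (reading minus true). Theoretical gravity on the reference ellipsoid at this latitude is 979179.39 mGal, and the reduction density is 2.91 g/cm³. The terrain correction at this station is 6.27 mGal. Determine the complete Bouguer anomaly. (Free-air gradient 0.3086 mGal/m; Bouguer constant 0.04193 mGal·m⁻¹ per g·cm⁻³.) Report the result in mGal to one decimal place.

Drift-corrected reading = 978600.22 − (0.400) = 978599.820 mGal
Free-air correction = 0.3086 × 3378.1 = 1042.48 mGal
Free-air anomaly = 978599.820 − 979179.39 + (1042.48) = 462.910 mGal
Bouguer slab correction = 0.04193 × 2.91 × 3378.1 = 412.18 mGal
Simple Bouguer anomaly = 462.910 − (412.18) = 50.730 mGal
Complete Bouguer anomaly = 50.730 + 6.27 = 57.000 mGal

57.0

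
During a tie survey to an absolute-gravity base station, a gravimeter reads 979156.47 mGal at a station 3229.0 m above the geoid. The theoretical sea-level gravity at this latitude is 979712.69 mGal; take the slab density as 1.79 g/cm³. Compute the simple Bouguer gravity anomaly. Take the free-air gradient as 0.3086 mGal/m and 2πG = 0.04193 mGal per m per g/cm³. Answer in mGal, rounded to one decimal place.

Free-air correction = 0.3086 × 3229.0 = 996.47 mGal
Free-air anomaly = 979156.47 − 979712.69 + (996.47) = 440.25 mGal
Bouguer slab correction = 0.04193 × 1.79 × 3229.0 = 242.35 mGal
Simple Bouguer anomaly = 440.25 − (242.35) = 197.90 mGal

197.9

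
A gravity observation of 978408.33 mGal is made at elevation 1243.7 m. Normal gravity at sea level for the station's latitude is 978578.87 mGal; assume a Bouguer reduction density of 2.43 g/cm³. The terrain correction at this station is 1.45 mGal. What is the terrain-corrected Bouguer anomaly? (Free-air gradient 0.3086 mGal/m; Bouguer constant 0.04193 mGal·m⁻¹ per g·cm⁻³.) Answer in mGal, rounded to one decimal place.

88.0

Free-air correction = 0.3086 × 1243.7 = 383.81 mGal
Free-air anomaly = 978408.33 − 978578.87 + (383.81) = 213.27 mGal
Bouguer slab correction = 0.04193 × 2.43 × 1243.7 = 126.72 mGal
Simple Bouguer anomaly = 213.27 − (126.72) = 86.55 mGal
Complete Bouguer anomaly = 86.55 + 1.45 = 88.00 mGal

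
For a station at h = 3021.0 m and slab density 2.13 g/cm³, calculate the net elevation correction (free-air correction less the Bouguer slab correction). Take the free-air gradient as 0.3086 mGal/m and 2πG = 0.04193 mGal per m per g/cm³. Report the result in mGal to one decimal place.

662.5

Combined gradient = 0.3086 − 0.04193 × 2.13 = 0.2192891 mGal/m
Combined elevation correction = 0.2192891 × 3021.0 = 662.5 mGal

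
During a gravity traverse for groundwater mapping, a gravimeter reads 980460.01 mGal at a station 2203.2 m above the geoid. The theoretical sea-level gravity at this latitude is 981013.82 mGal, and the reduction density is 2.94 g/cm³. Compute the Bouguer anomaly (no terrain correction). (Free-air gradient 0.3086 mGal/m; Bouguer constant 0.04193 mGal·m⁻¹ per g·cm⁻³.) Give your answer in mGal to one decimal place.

-145.5

Free-air correction = 0.3086 × 2203.2 = 679.91 mGal
Free-air anomaly = 980460.01 − 981013.82 + (679.91) = 126.10 mGal
Bouguer slab correction = 0.04193 × 2.94 × 2203.2 = 271.60 mGal
Simple Bouguer anomaly = 126.10 − (271.60) = -145.50 mGal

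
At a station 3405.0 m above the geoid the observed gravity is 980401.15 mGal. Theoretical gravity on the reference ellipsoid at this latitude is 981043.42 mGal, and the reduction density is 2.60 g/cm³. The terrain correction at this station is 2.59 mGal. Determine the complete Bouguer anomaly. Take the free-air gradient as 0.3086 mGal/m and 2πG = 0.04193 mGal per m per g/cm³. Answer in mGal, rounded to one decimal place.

Free-air correction = 0.3086 × 3405.0 = 1050.78 mGal
Free-air anomaly = 980401.15 − 981043.42 + (1050.78) = 408.51 mGal
Bouguer slab correction = 0.04193 × 2.60 × 3405.0 = 371.21 mGal
Simple Bouguer anomaly = 408.51 − (371.21) = 37.30 mGal
Complete Bouguer anomaly = 37.30 + 2.59 = 39.89 mGal

39.9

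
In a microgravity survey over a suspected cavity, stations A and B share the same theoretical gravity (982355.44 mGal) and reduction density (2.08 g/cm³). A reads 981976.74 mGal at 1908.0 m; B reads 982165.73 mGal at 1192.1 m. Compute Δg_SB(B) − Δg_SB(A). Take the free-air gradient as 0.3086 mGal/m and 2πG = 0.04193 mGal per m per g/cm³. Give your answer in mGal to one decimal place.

30.5

Δg_SB(A) = 981976.74 − 982355.44 + 0.3086×1908.0 − 0.04193×2.08×1908.0 = 43.70 mGal
Δg_SB(B) = 982165.73 − 982355.44 + 0.3086×1192.1 − 0.04193×2.08×1192.1 = 74.20 mGal
Difference = 74.20 − (43.70) = 30.50 mGal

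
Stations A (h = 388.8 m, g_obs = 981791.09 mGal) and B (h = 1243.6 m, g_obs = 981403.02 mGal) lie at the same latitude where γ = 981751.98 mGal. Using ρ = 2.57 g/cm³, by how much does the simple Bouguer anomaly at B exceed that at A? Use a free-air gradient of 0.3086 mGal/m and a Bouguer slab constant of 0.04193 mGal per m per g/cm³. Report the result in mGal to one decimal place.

Δg_SB(A) = 981791.09 − 981751.98 + 0.3086×388.8 − 0.04193×2.57×388.8 = 117.20 mGal
Δg_SB(B) = 981403.02 − 981751.98 + 0.3086×1243.6 − 0.04193×2.57×1243.6 = -99.20 mGal
Difference = -99.20 − (117.20) = -216.40 mGal

-216.4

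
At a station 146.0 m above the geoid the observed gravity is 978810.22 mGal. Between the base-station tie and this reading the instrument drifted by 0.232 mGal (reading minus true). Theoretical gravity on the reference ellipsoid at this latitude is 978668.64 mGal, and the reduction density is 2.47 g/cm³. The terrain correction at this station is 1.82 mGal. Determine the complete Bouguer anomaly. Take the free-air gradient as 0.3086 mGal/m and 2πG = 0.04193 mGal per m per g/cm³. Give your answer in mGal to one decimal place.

Drift-corrected reading = 978810.22 − (0.232) = 978809.988 mGal
Free-air correction = 0.3086 × 146.0 = 45.06 mGal
Free-air anomaly = 978809.988 − 978668.64 + (45.06) = 186.408 mGal
Bouguer slab correction = 0.04193 × 2.47 × 146.0 = 15.12 mGal
Simple Bouguer anomaly = 186.408 − (15.12) = 171.288 mGal
Complete Bouguer anomaly = 171.288 + 1.82 = 173.108 mGal

173.1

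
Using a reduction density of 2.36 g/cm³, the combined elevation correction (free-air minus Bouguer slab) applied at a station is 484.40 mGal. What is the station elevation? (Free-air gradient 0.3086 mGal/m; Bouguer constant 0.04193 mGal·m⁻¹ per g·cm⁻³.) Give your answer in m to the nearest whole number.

Combined gradient = 0.3086 − 0.04193 × 2.36 = 0.2096452 mGal/m
h = 484.40 / 0.2096452 = 2310.57 m

2311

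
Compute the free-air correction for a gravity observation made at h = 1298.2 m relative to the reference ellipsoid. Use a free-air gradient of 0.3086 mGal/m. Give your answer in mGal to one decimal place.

400.6

Free-air correction = 0.3086 × 1298.2 = 400.6 mGal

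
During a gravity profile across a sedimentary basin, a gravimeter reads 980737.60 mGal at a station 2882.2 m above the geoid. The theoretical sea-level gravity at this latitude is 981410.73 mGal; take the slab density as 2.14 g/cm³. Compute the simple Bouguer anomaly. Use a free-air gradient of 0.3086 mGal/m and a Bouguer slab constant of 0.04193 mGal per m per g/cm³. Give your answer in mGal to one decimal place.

-42.3

Free-air correction = 0.3086 × 2882.2 = 889.45 mGal
Free-air anomaly = 980737.60 − 981410.73 + (889.45) = 216.32 mGal
Bouguer slab correction = 0.04193 × 2.14 × 2882.2 = 258.62 mGal
Simple Bouguer anomaly = 216.32 − (258.62) = -42.30 mGal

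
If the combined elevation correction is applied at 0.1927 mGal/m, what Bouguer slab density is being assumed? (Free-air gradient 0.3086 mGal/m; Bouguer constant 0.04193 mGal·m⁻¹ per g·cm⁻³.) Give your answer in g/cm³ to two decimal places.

2.76

0.1927 = 0.3086 − 0.04193 × ρ
ρ = (0.3086 − 0.1927) / 0.04193 = 2.76 g/cm³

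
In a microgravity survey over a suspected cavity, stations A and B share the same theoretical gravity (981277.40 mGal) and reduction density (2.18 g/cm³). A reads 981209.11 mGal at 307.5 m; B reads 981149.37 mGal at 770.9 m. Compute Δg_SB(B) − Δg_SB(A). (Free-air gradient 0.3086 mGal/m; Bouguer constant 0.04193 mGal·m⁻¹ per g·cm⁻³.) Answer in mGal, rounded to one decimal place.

40.9

Δg_SB(A) = 981209.11 − 981277.40 + 0.3086×307.5 − 0.04193×2.18×307.5 = -1.50 mGal
Δg_SB(B) = 981149.37 − 981277.40 + 0.3086×770.9 − 0.04193×2.18×770.9 = 39.40 mGal
Difference = 39.40 − (-1.50) = 40.90 mGal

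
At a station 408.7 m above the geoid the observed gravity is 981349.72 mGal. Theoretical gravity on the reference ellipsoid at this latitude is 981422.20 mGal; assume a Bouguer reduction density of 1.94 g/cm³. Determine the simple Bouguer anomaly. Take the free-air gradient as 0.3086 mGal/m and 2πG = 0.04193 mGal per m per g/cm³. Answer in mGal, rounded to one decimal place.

Free-air correction = 0.3086 × 408.7 = 126.12 mGal
Free-air anomaly = 981349.72 − 981422.20 + (126.12) = 53.64 mGal
Bouguer slab correction = 0.04193 × 1.94 × 408.7 = 33.25 mGal
Simple Bouguer anomaly = 53.64 − (33.25) = 20.39 mGal

20.4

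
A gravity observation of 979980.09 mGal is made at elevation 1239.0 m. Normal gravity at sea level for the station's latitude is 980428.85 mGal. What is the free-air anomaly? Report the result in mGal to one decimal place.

Free-air correction = 0.3086 × 1239.0 = 382.36 mGal
Free-air anomaly = 979980.09 − 980428.85 + (382.36) = -66.40 mGal

-66.4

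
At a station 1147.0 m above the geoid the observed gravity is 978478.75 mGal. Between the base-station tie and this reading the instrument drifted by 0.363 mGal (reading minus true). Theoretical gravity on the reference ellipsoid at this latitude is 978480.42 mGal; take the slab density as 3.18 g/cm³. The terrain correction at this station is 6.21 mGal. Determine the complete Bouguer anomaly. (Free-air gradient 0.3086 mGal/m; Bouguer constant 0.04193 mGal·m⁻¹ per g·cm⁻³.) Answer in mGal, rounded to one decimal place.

Drift-corrected reading = 978478.75 − (0.363) = 978478.387 mGal
Free-air correction = 0.3086 × 1147.0 = 353.96 mGal
Free-air anomaly = 978478.387 − 978480.42 + (353.96) = 351.927 mGal
Bouguer slab correction = 0.04193 × 3.18 × 1147.0 = 152.94 mGal
Simple Bouguer anomaly = 351.927 − (152.94) = 198.987 mGal
Complete Bouguer anomaly = 198.987 + 6.21 = 205.197 mGal

205.2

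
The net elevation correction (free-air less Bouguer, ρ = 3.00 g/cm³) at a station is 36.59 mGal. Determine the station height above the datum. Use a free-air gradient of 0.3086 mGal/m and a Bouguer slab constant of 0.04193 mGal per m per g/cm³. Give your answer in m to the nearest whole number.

Combined gradient = 0.3086 − 0.04193 × 3.00 = 0.1828100 mGal/m
h = 36.59 / 0.1828100 = 200.15 m

200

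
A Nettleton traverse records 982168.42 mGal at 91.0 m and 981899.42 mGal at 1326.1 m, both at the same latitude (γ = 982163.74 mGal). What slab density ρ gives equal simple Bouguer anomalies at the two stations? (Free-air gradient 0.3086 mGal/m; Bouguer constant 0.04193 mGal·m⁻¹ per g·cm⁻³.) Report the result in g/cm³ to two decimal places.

2.17

Δg_obs = 981899.42 − 982168.42 = -269.00 mGal over Δh = 1326.1 − 91.0 = 1235.1 m
Equal Bouguer anomalies ⇒ Δg_obs + (0.3086 − 0.04193ρ)·Δh = 0
0.3086 − 0.04193ρ = −Δg_obs/Δh = 0.21780
ρ = (0.3086 − 0.21780) / 0.04193 = 2.17 g/cm³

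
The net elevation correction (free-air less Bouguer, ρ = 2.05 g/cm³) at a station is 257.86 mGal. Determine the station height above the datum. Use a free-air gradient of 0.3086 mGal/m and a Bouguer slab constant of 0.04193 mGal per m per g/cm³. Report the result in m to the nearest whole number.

Combined gradient = 0.3086 − 0.04193 × 2.05 = 0.2226435 mGal/m
h = 257.86 / 0.2226435 = 1158.17 m

1158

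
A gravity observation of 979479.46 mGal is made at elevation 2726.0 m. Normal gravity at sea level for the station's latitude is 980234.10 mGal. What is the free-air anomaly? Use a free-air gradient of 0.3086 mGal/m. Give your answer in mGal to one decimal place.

Free-air correction = 0.3086 × 2726.0 = 841.24 mGal
Free-air anomaly = 979479.46 − 980234.10 + (841.24) = 86.60 mGal

86.6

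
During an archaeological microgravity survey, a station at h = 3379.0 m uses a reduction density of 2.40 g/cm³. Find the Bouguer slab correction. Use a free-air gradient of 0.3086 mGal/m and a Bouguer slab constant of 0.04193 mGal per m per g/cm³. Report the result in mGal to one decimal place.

Bouguer slab correction = 0.04193 × 2.40 × 3379.0 = 340.0 mGal

340.0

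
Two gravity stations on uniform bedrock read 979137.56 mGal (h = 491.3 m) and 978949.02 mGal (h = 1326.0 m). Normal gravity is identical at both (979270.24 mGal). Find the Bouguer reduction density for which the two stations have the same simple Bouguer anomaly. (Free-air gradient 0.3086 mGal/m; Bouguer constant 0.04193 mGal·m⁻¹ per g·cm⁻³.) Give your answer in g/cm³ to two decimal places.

Δg_obs = 978949.02 − 979137.56 = -188.54 mGal over Δh = 1326.0 − 491.3 = 834.7 m
Equal Bouguer anomalies ⇒ Δg_obs + (0.3086 − 0.04193ρ)·Δh = 0
0.3086 − 0.04193ρ = −Δg_obs/Δh = 0.22588
ρ = (0.3086 − 0.22588) / 0.04193 = 1.97 g/cm³

1.97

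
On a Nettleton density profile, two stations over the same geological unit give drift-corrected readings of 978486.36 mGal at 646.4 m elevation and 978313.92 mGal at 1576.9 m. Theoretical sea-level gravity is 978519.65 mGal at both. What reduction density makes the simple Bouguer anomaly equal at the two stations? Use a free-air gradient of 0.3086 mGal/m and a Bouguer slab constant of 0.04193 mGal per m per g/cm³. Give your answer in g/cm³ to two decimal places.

2.94

Δg_obs = 978313.92 − 978486.36 = -172.44 mGal over Δh = 1576.9 − 646.4 = 930.5 m
Equal Bouguer anomalies ⇒ Δg_obs + (0.3086 − 0.04193ρ)·Δh = 0
0.3086 − 0.04193ρ = −Δg_obs/Δh = 0.18532
ρ = (0.3086 − 0.18532) / 0.04193 = 2.94 g/cm³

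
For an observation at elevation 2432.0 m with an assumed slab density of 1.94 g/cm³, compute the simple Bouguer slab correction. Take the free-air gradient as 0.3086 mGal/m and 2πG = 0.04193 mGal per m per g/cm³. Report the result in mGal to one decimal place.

Bouguer slab correction = 0.04193 × 1.94 × 2432.0 = 197.8 mGal

197.8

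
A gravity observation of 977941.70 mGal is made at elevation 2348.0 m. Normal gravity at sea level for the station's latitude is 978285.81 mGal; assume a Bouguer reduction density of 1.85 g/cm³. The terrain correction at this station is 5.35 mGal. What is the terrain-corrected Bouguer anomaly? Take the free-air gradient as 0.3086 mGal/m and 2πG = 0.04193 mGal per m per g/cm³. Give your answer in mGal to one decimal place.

203.7

Free-air correction = 0.3086 × 2348.0 = 724.59 mGal
Free-air anomaly = 977941.70 − 978285.81 + (724.59) = 380.48 mGal
Bouguer slab correction = 0.04193 × 1.85 × 2348.0 = 182.14 mGal
Simple Bouguer anomaly = 380.48 − (182.14) = 198.34 mGal
Complete Bouguer anomaly = 198.34 + 5.35 = 203.69 mGal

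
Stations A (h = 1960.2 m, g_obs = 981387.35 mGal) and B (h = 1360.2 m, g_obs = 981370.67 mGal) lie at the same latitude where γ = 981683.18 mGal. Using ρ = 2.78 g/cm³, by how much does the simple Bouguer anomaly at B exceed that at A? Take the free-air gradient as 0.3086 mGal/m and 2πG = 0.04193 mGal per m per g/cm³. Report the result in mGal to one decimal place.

Δg_SB(A) = 981387.35 − 981683.18 + 0.3086×1960.2 − 0.04193×2.78×1960.2 = 80.60 mGal
Δg_SB(B) = 981370.67 − 981683.18 + 0.3086×1360.2 − 0.04193×2.78×1360.2 = -51.30 mGal
Difference = -51.30 − (80.60) = -131.90 mGal

-131.9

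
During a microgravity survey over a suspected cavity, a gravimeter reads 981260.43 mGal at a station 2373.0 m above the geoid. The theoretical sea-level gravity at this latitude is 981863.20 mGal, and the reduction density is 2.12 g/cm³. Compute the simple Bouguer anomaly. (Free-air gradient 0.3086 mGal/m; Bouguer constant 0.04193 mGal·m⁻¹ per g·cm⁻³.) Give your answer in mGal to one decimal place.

Free-air correction = 0.3086 × 2373.0 = 732.31 mGal
Free-air anomaly = 981260.43 − 981863.20 + (732.31) = 129.54 mGal
Bouguer slab correction = 0.04193 × 2.12 × 2373.0 = 210.94 mGal
Simple Bouguer anomaly = 129.54 − (210.94) = -81.40 mGal

-81.4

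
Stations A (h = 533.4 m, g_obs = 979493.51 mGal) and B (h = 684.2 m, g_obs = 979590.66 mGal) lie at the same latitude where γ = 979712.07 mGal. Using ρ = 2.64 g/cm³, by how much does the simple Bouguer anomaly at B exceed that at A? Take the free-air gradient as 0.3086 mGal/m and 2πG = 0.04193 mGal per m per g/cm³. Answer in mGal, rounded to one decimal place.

127.0

Δg_SB(A) = 979493.51 − 979712.07 + 0.3086×533.4 − 0.04193×2.64×533.4 = -113.00 mGal
Δg_SB(B) = 979590.66 − 979712.07 + 0.3086×684.2 − 0.04193×2.64×684.2 = 14.00 mGal
Difference = 14.00 − (-113.00) = 127.00 mGal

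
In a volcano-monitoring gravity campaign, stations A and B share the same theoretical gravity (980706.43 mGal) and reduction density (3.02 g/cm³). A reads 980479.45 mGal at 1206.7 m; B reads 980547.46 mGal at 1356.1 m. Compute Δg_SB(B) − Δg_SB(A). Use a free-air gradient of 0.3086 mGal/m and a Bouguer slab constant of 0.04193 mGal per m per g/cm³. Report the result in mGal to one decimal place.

95.2

Δg_SB(A) = 980479.45 − 980706.43 + 0.3086×1206.7 − 0.04193×3.02×1206.7 = -7.40 mGal
Δg_SB(B) = 980547.46 − 980706.43 + 0.3086×1356.1 − 0.04193×3.02×1356.1 = 87.80 mGal
Difference = 87.80 − (-7.40) = 95.20 mGal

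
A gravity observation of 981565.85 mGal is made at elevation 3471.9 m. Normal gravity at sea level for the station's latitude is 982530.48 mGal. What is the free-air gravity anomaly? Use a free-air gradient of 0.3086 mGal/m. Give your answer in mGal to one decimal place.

Free-air correction = 0.3086 × 3471.9 = 1071.43 mGal
Free-air anomaly = 981565.85 − 982530.48 + (1071.43) = 106.80 mGal

106.8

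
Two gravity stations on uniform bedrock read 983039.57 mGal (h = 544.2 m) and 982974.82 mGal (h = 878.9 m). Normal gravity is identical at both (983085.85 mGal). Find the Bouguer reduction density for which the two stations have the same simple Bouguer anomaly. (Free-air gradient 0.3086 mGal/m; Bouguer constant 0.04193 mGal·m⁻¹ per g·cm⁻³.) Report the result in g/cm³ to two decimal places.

Δg_obs = 982974.82 − 983039.57 = -64.75 mGal over Δh = 878.9 − 544.2 = 334.7 m
Equal Bouguer anomalies ⇒ Δg_obs + (0.3086 − 0.04193ρ)·Δh = 0
0.3086 − 0.04193ρ = −Δg_obs/Δh = 0.19346
ρ = (0.3086 − 0.19346) / 0.04193 = 2.75 g/cm³

2.75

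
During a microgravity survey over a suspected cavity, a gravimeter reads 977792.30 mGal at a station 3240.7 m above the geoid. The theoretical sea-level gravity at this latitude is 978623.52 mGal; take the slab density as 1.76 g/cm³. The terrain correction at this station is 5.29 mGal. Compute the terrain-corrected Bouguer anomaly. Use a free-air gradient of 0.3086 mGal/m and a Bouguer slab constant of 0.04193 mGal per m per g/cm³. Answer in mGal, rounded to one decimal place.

Free-air correction = 0.3086 × 3240.7 = 1000.08 mGal
Free-air anomaly = 977792.30 − 978623.52 + (1000.08) = 168.86 mGal
Bouguer slab correction = 0.04193 × 1.76 × 3240.7 = 239.15 mGal
Simple Bouguer anomaly = 168.86 − (239.15) = -70.29 mGal
Complete Bouguer anomaly = -70.29 + 5.29 = -65.00 mGal

-65.0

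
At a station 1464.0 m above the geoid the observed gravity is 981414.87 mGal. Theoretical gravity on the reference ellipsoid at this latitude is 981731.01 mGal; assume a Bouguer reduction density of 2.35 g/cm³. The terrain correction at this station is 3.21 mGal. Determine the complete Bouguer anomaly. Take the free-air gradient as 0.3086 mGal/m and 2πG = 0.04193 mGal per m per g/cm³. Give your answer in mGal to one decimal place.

Free-air correction = 0.3086 × 1464.0 = 451.79 mGal
Free-air anomaly = 981414.87 − 981731.01 + (451.79) = 135.65 mGal
Bouguer slab correction = 0.04193 × 2.35 × 1464.0 = 144.26 mGal
Simple Bouguer anomaly = 135.65 − (144.26) = -8.61 mGal
Complete Bouguer anomaly = -8.61 + 3.21 = -5.40 mGal

-5.4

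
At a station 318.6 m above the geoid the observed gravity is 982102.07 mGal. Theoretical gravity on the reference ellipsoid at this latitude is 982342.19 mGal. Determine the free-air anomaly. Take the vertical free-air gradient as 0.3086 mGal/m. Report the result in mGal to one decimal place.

-141.8

Free-air correction = 0.3086 × 318.6 = 98.32 mGal
Free-air anomaly = 982102.07 − 982342.19 + (98.32) = -141.80 mGal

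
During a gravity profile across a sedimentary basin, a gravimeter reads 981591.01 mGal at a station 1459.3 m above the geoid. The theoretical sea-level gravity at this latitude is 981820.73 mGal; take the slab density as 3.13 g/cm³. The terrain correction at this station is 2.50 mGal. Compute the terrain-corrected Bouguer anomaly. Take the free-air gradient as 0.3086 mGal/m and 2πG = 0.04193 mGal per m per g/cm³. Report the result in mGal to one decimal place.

31.6

Free-air correction = 0.3086 × 1459.3 = 450.34 mGal
Free-air anomaly = 981591.01 − 981820.73 + (450.34) = 220.62 mGal
Bouguer slab correction = 0.04193 × 3.13 × 1459.3 = 191.52 mGal
Simple Bouguer anomaly = 220.62 − (191.52) = 29.10 mGal
Complete Bouguer anomaly = 29.10 + 2.50 = 31.60 mGal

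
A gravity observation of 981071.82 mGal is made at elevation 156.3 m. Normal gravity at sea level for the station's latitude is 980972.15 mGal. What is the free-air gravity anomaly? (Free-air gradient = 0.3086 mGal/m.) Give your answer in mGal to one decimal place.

147.9

Free-air correction = 0.3086 × 156.3 = 48.23 mGal
Free-air anomaly = 981071.82 − 980972.15 + (48.23) = 147.90 mGal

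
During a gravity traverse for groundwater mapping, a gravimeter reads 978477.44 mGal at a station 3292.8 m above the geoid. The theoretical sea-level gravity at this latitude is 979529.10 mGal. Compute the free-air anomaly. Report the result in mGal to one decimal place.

Free-air correction = 0.3086 × 3292.8 = 1016.16 mGal
Free-air anomaly = 978477.44 − 979529.10 + (1016.16) = -35.50 mGal

-35.5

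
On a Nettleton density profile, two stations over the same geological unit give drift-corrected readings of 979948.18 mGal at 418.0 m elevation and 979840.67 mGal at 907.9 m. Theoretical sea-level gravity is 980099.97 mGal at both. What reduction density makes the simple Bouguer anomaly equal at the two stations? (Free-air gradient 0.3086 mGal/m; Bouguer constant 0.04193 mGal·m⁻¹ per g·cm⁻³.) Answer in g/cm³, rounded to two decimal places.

Δg_obs = 979840.67 − 979948.18 = -107.51 mGal over Δh = 907.9 − 418.0 = 489.9 m
Equal Bouguer anomalies ⇒ Δg_obs + (0.3086 − 0.04193ρ)·Δh = 0
0.3086 − 0.04193ρ = −Δg_obs/Δh = 0.21945
ρ = (0.3086 − 0.21945) / 0.04193 = 2.13 g/cm³

2.13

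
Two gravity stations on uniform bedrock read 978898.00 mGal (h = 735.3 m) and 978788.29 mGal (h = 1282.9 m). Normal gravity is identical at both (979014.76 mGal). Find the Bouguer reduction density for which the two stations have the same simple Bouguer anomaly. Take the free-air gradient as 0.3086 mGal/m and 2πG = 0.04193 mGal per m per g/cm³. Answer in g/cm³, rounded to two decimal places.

Δg_obs = 978788.29 − 978898.00 = -109.71 mGal over Δh = 1282.9 − 735.3 = 547.6 m
Equal Bouguer anomalies ⇒ Δg_obs + (0.3086 − 0.04193ρ)·Δh = 0
0.3086 − 0.04193ρ = −Δg_obs/Δh = 0.20035
ρ = (0.3086 − 0.20035) / 0.04193 = 2.58 g/cm³

2.58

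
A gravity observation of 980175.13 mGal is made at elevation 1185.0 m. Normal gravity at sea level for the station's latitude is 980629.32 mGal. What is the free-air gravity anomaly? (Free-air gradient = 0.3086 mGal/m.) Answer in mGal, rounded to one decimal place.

-88.5

Free-air correction = 0.3086 × 1185.0 = 365.69 mGal
Free-air anomaly = 980175.13 − 980629.32 + (365.69) = -88.50 mGal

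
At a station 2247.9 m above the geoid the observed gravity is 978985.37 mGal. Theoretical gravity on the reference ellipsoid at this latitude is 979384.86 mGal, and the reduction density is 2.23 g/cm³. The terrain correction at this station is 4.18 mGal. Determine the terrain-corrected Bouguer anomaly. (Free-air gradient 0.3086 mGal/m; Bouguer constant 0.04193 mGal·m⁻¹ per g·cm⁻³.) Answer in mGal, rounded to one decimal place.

88.2

Free-air correction = 0.3086 × 2247.9 = 693.70 mGal
Free-air anomaly = 978985.37 − 979384.86 + (693.70) = 294.21 mGal
Bouguer slab correction = 0.04193 × 2.23 × 2247.9 = 210.19 mGal
Simple Bouguer anomaly = 294.21 − (210.19) = 84.02 mGal
Complete Bouguer anomaly = 84.02 + 4.18 = 88.20 mGal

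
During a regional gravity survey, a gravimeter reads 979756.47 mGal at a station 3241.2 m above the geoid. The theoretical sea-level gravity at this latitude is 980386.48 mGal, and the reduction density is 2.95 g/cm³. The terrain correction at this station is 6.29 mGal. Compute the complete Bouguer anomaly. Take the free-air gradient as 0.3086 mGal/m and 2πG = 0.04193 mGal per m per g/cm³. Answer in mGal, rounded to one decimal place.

Free-air correction = 0.3086 × 3241.2 = 1000.23 mGal
Free-air anomaly = 979756.47 − 980386.48 + (1000.23) = 370.22 mGal
Bouguer slab correction = 0.04193 × 2.95 × 3241.2 = 400.92 mGal
Simple Bouguer anomaly = 370.22 − (400.92) = -30.70 mGal
Complete Bouguer anomaly = -30.70 + 6.29 = -24.41 mGal

-24.4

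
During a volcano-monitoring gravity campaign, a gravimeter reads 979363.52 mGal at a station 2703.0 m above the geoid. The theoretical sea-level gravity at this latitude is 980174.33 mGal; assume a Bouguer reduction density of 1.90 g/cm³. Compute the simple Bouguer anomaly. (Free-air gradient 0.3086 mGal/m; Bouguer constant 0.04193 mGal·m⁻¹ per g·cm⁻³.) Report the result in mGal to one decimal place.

Free-air correction = 0.3086 × 2703.0 = 834.15 mGal
Free-air anomaly = 979363.52 − 980174.33 + (834.15) = 23.34 mGal
Bouguer slab correction = 0.04193 × 1.90 × 2703.0 = 215.34 mGal
Simple Bouguer anomaly = 23.34 − (215.34) = -192.00 mGal

-192.0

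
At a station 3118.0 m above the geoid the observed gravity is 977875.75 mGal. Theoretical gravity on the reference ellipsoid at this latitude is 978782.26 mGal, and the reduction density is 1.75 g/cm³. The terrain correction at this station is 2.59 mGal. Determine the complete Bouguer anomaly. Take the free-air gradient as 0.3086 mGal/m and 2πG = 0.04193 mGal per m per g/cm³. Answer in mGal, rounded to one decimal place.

Free-air correction = 0.3086 × 3118.0 = 962.21 mGal
Free-air anomaly = 977875.75 − 978782.26 + (962.21) = 55.70 mGal
Bouguer slab correction = 0.04193 × 1.75 × 3118.0 = 228.79 mGal
Simple Bouguer anomaly = 55.70 − (228.79) = -173.09 mGal
Complete Bouguer anomaly = -173.09 + 2.59 = -170.50 mGal

-170.5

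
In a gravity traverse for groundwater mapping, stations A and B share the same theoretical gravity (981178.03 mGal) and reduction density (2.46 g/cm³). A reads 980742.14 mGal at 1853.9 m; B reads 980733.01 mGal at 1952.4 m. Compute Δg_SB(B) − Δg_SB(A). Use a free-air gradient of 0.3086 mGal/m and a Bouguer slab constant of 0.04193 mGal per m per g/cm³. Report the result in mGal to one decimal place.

Δg_SB(A) = 980742.14 − 981178.03 + 0.3086×1853.9 − 0.04193×2.46×1853.9 = -55.00 mGal
Δg_SB(B) = 980733.01 − 981178.03 + 0.3086×1952.4 − 0.04193×2.46×1952.4 = -43.90 mGal
Difference = -43.90 − (-55.00) = 11.10 mGal

11.1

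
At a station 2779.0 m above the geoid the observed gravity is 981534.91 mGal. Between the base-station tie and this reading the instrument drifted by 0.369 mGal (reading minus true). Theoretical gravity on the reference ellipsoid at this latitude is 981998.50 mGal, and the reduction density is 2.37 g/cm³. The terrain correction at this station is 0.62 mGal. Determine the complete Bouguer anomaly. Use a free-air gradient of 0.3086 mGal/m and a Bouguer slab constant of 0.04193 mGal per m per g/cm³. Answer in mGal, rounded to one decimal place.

Drift-corrected reading = 981534.91 − (0.369) = 981534.541 mGal
Free-air correction = 0.3086 × 2779.0 = 857.60 mGal
Free-air anomaly = 981534.541 − 981998.50 + (857.60) = 393.641 mGal
Bouguer slab correction = 0.04193 × 2.37 × 2779.0 = 276.16 mGal
Simple Bouguer anomaly = 393.641 − (276.16) = 117.481 mGal
Complete Bouguer anomaly = 117.481 + 0.62 = 118.101 mGal

118.1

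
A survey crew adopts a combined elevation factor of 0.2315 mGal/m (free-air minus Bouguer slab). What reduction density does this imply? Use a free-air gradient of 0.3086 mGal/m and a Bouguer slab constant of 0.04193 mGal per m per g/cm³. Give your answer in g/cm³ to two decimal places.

0.2315 = 0.3086 − 0.04193 × ρ
ρ = (0.3086 − 0.2315) / 0.04193 = 1.84 g/cm³

1.84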